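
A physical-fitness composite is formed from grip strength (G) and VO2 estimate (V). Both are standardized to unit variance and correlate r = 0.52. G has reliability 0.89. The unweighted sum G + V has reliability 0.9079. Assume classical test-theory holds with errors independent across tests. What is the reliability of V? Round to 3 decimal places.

0.830

Var(G+V) = 2 + 2·0.52 = 3.040.
True-score variance = ρ_G + ρ_V + 2·0.52, so 0.9079 = (0.89 + ρ_V + 1.04) / 3.040.
ρ_V = 0.9079·3.040 − 0.89 − 1.04 = 0.830.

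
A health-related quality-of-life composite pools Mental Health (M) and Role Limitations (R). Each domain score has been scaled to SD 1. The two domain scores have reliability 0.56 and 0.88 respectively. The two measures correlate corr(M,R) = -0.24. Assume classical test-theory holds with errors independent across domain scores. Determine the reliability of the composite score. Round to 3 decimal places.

0.632

Var(M+R) = 2 + 2·[(-0.24)] = 2 − 0.48 = 1.52.
Because errors are independent across components, Cov(Tᵢ,Tⱼ) = Cov(Xᵢ,Xⱼ); the off-diagonal part of the true-score variance is the same as above.
True-score variance = [0.56 + 0.88] − 0.48 = 1.44 − 0.48 = 0.96.
Reliability = 0.96 / 1.52 = 0.632.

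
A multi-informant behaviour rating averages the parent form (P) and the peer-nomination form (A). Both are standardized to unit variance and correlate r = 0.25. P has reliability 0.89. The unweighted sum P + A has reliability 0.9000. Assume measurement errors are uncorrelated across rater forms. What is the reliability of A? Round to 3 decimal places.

0.860

Var(P+A) = 2 + 2·0.25 = 2.500.
True-score variance = ρ_P + ρ_A + 2·0.25, so 0.9000 = (0.89 + ρ_A + 0.50) / 2.500.
ρ_A = 0.9000·2.500 − 0.89 − 0.50 = 0.860.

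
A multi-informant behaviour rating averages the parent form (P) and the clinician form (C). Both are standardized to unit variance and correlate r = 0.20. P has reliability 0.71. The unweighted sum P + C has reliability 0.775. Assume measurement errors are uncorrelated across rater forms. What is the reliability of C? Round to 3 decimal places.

0.750

Var(P+C) = 2 + 2·0.20 = 2.400.
True-score variance = ρ_P + ρ_C + 2·0.20, so 0.775 = (0.71 + ρ_C + 0.40) / 2.400.
ρ_C = 0.775·2.400 − 0.71 − 0.40 = 0.750.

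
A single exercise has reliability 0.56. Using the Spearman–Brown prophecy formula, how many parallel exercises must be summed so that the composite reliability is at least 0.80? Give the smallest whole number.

k ≥ ρ*(1−ρ₁)/(ρ₁(1−ρ*)) = 0.80·0.44 / (0.56·0.20) = 3.143.
Smallest integer k = 4.

4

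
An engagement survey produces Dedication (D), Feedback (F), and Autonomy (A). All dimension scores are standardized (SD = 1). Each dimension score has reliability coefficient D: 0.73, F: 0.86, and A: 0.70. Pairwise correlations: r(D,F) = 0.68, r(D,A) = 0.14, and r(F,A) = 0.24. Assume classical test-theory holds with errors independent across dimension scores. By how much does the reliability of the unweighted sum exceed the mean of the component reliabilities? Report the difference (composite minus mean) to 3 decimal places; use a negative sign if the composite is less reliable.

Var(sum) = 3 + 2.12 = 5.12; true-score variance = 2.29 + 2.12 = 4.41; composite reliability = 0.8613.
Mean component reliability = 0.7633.
Difference = 0.8613 − 0.7633 = 0.098.

0.098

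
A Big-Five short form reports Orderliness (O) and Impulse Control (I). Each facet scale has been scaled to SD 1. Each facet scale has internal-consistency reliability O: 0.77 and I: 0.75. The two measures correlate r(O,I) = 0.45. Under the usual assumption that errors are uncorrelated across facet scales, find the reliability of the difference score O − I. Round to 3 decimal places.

Var(O−I) = 1 + 1 − 2·0.45 = 2 − 0.9 = 1.1.
With uncorrelated errors the cross-covariances are all true-score covariance, so they carry over unchanged; only the diagonal terms shrink to ρᵢσᵢ².
True-score variance = [0.77 + 0.75] − 0.9 = 1.52 − 0.9 = 0.62.
Reliability = 0.62 / 1.1 = 0.564.

0.564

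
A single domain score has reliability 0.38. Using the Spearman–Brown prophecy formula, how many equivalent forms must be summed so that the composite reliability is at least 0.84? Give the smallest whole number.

k ≥ ρ*(1−ρ₁)/(ρ₁(1−ρ*)) = 0.84·0.62 / (0.38·0.16) = 8.566.
Smallest integer k = 9.

9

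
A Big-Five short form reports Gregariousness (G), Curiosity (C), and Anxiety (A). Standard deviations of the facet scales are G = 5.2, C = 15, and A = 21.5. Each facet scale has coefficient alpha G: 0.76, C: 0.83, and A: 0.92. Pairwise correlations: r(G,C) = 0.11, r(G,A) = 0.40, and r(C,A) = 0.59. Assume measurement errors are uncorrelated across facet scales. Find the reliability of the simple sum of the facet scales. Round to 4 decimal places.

0.9320

Var(G+C+A) = 5.2² + 15² + 21.5² + 2·[5.2·15·0.11 + 5.2·21.5·0.40 + 15·21.5·0.59] = 714.29 + 487.15 = 1201.44.
Under uncorrelated errors the observed covariances equal the true-score covariances, so only the own-variance terms attenuate.
True-score variance = [5.2²·0.76 + 15²·0.83 + 21.5²·0.92] + 487.15 = 632.57 + 487.15 = 1119.72.
Reliability = 1119.72 / 1201.44 = 0.9320.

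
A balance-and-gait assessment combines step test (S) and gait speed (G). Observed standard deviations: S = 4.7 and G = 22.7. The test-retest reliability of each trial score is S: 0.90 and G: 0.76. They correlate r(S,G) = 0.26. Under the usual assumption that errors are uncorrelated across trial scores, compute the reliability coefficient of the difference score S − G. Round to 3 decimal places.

0.739

Var(S−G) = 4.7² + 22.7² − 2·4.7·22.7·0.26 = 537.38 − 55.4788 = 481.901.
Under uncorrelated errors the observed covariances equal the true-score covariances, so only the own-variance terms attenuate.
True-score variance = [4.7²·0.90 + 22.7²·0.76] − 55.4788 = 411.501 − 55.4788 = 356.023.
Reliability = 356.023 / 481.901 = 0.739.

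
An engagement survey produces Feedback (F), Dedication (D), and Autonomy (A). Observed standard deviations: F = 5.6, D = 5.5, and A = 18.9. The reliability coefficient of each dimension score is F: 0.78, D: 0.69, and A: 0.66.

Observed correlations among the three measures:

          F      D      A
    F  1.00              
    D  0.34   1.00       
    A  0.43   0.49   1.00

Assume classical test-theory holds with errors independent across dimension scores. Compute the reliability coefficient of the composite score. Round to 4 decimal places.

Var(F+D+A) = 5.6² + 5.5² + 18.9² + 2·[5.6·5.5·0.34 + 5.6·18.9·0.43 + 5.5·18.9·0.49] = 418.82 + 213.837 = 632.657.
Under uncorrelated errors the observed covariances equal the true-score covariances, so only the own-variance terms attenuate.
True-score variance = [5.6²·0.78 + 5.5²·0.69 + 18.9²·0.66] + 213.837 = 281.092 + 213.837 = 494.929.
Reliability = 494.929 / 632.657 = 0.7823.

0.7823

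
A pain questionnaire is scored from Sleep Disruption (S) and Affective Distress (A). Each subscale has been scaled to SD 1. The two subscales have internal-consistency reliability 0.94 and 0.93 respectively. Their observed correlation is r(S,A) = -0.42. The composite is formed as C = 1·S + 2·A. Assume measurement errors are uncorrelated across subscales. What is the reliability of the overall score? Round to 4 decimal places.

0.8976

Var(C) = 1 + 2² + 2·[2·(-0.42)] = 5 − 1.68 = 3.32.
With uncorrelated errors the cross-covariances are all true-score covariance, so they carry over unchanged; only the diagonal terms shrink to ρᵢσᵢ².
True-score variance = [0.94 + 2²·0.93] − 1.68 = 4.66 − 1.68 = 2.98.
Reliability = 2.98 / 3.32 = 0.8976.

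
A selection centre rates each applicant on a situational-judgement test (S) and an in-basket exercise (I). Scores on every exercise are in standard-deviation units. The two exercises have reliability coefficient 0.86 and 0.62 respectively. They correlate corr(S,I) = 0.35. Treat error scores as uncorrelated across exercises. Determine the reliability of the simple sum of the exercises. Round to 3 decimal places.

0.807

Var(S+I) = 2 + 2·[0.35] = 2 + 0.7 = 2.7.
With uncorrelated errors the cross-covariances are all true-score covariance, so they carry over unchanged; only the diagonal terms shrink to ρᵢσᵢ².
True-score variance = [0.86 + 0.62] + 0.7 = 1.48 + 0.7 = 2.18.
Reliability = 2.18 / 2.7 = 0.807.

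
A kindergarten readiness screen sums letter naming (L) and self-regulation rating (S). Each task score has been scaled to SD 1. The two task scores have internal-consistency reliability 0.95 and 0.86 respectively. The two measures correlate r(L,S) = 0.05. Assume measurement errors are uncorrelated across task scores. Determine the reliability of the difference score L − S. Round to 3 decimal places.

Var(L−S) = 1 + 1 − 2·0.05 = 2 − 0.1 = 1.9.
Because errors are independent across components, Cov(Tᵢ,Tⱼ) = Cov(Xᵢ,Xⱼ); the off-diagonal part of the true-score variance is the same as above.
True-score variance = [0.95 + 0.86] − 0.1 = 1.81 − 0.1 = 1.71.
Reliability = 1.71 / 1.9 = 0.900.

0.900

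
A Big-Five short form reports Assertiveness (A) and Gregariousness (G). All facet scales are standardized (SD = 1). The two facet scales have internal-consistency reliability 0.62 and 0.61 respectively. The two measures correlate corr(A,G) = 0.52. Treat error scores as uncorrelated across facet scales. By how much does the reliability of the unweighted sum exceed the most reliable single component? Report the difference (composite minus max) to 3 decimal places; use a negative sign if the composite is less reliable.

0.127

Var(sum) = 2 + 1.04 = 3.04; true-score variance = 1.23 + 1.04 = 2.27; composite reliability = 0.7467.
Max component reliability = 0.6200.
Difference = 0.7467 − 0.6200 = 0.127.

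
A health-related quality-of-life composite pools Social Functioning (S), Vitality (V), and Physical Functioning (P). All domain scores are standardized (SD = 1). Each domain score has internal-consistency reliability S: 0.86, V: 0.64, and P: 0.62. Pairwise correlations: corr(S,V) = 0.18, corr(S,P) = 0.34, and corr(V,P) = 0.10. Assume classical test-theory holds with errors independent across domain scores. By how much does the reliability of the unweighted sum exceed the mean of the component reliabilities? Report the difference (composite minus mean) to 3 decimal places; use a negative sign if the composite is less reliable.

0.086

Var(sum) = 3 + 1.24 = 4.24; true-score variance = 2.12 + 1.24 = 3.36; composite reliability = 0.7925.
Mean component reliability = 0.7067.
Difference = 0.7925 − 0.7067 = 0.086.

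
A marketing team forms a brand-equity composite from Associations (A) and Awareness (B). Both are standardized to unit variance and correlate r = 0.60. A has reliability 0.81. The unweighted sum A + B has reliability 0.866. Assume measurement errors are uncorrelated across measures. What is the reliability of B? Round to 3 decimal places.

Var(A+B) = 2 + 2·0.60 = 3.200.
True-score variance = ρ_A + ρ_B + 2·0.60, so 0.866 = (0.81 + ρ_B + 1.20) / 3.200.
ρ_B = 0.866·3.200 − 0.81 − 1.20 = 0.761.

0.761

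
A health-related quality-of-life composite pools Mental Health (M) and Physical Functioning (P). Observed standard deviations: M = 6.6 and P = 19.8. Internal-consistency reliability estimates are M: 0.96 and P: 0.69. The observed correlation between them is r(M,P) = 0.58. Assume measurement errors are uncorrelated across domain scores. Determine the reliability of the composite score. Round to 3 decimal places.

Var(M+P) = 6.6² + 19.8² + 2·[6.6·19.8·0.58] = 435.6 + 151.589 = 587.189.
Under uncorrelated errors the observed covariances equal the true-score covariances, so only the own-variance terms attenuate.
True-score variance = [6.6²·0.96 + 19.8²·0.69] + 151.589 = 312.325 + 151.589 = 463.914.
Reliability = 463.914 / 587.189 = 0.790.

0.790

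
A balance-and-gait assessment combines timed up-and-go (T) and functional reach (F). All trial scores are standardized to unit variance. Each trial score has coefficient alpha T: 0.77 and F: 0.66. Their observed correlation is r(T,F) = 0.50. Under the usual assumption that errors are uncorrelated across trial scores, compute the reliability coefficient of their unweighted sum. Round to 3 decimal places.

Var(T+F) = 2 + 2·[0.50] = 2 + 1 = 3.
Because errors are independent across components, Cov(Tᵢ,Tⱼ) = Cov(Xᵢ,Xⱼ); the off-diagonal part of the true-score variance is the same as above.
True-score variance = [0.77 + 0.66] + 1 = 1.43 + 1 = 2.43.
Reliability = 2.43 / 3 = 0.810.

0.810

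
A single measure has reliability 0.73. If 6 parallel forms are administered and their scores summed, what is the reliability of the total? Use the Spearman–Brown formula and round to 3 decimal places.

0.942

ρ_k = kρ / (1 + (k−1)ρ) = 6·0.73 / (1 + 5·0.73) = 4.380 / 4.650 = 0.942.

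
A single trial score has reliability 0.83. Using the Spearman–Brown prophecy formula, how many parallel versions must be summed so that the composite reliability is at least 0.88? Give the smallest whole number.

k ≥ ρ*(1−ρ₁)/(ρ₁(1−ρ*)) = 0.88·0.17 / (0.83·0.12) = 1.502.
Smallest integer k = 2.

2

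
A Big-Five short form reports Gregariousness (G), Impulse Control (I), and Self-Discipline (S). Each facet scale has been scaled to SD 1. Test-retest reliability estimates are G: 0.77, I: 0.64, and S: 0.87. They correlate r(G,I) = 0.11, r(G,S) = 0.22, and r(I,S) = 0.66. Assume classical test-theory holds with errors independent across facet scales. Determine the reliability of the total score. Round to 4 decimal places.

0.8554

Var(G+I+S) = 3 + 2·[0.11 + 0.22 + 0.66] = 3 + 1.98 = 4.98.
With uncorrelated errors the cross-covariances are all true-score covariance, so they carry over unchanged; only the diagonal terms shrink to ρᵢσᵢ².
True-score variance = [0.77 + 0.64 + 0.87] + 1.98 = 2.28 + 1.98 = 4.26.
Reliability = 4.26 / 4.98 = 0.8554.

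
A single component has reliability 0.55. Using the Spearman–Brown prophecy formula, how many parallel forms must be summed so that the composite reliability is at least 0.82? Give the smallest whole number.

k ≥ ρ*(1−ρ₁)/(ρ₁(1−ρ*)) = 0.82·0.45 / (0.55·0.18) = 3.727.
Smallest integer k = 4.

4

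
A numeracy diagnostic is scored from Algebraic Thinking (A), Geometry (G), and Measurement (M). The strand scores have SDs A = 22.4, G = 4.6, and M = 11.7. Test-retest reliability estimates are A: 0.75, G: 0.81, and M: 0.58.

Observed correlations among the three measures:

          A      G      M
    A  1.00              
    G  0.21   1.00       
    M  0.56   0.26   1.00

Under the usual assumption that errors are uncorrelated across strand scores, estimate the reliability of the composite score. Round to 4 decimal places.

0.8175

Var(A+G+M) = 22.4² + 4.6² + 11.7² + 2·[22.4·4.6·0.21 + 22.4·11.7·0.56 + 4.6·11.7·0.26] = 659.81 + 364.793 = 1024.6.
Under uncorrelated errors the observed covariances equal the true-score covariances, so only the own-variance terms attenuate.
True-score variance = [22.4²·0.75 + 4.6²·0.81 + 11.7²·0.58] + 364.793 = 472.856 + 364.793 = 837.649.
Reliability = 837.649 / 1024.6 = 0.8175.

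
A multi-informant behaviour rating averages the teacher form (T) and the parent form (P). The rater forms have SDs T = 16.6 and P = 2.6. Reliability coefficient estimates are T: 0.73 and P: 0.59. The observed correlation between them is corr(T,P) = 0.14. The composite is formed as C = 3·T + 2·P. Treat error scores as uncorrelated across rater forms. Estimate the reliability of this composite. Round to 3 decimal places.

Var(C) = 3²·16.6² + 2²·2.6² + 2·[6·16.6·2.6·0.14] = 2507.08 + 72.5088 = 2579.59.
Under uncorrelated errors the observed covariances equal the true-score covariances, so only the own-variance terms attenuate.
True-score variance = [3²·16.6²·0.73 + 2²·2.6²·0.59] + 72.5088 = 1826.38 + 72.5088 = 1898.89.
Reliability = 1898.89 / 2579.59 = 0.736.

0.736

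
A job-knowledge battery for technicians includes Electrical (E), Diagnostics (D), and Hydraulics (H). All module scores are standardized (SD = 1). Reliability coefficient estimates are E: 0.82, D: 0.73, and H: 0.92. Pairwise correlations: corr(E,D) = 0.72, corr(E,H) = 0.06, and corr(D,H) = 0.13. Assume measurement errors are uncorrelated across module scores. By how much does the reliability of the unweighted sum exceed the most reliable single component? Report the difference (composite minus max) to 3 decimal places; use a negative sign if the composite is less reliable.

-0.030

Var(sum) = 3 + 1.82 = 4.82; true-score variance = 2.47 + 1.82 = 4.29; composite reliability = 0.8900.
Max component reliability = 0.9200.
Difference = 0.8900 − 0.9200 = -0.030.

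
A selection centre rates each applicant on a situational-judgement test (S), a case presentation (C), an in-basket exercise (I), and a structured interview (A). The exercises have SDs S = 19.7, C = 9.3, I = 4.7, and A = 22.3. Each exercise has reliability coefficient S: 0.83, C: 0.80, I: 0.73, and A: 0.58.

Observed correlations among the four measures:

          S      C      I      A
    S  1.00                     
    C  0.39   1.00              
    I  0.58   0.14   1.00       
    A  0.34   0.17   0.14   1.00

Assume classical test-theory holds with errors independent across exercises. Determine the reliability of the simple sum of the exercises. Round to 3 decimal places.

Var(S+C+I+A) = 19.7² + 9.3² + 4.7² + 22.3² + 2·[19.7·9.3·0.39 + 19.7·4.7·0.58 + 19.7·22.3·0.34 + 9.3·4.7·0.14 + 9.3·22.3·0.17 + 4.7·22.3·0.14] = 993.96 + 661.137 = 1655.1.
Because errors are independent across components, Cov(Tᵢ,Tⱼ) = Cov(Xᵢ,Xⱼ); the off-diagonal part of the true-score variance is the same as above.
True-score variance = [19.7²·0.83 + 9.3²·0.80 + 4.7²·0.73 + 22.3²·0.58] + 661.137 = 695.861 + 661.137 = 1357.
Reliability = 1357 / 1655.1 = 0.820.

0.820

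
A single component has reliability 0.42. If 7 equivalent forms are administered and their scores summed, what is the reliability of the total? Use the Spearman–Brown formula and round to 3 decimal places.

0.835

ρ_k = kρ / (1 + (k−1)ρ) = 7·0.42 / (1 + 6·0.42) = 2.940 / 3.520 = 0.835.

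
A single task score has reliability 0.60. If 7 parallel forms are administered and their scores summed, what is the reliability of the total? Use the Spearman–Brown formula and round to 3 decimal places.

0.913

ρ_k = kρ / (1 + (k−1)ρ) = 7·0.60 / (1 + 6·0.60) = 4.200 / 4.600 = 0.913.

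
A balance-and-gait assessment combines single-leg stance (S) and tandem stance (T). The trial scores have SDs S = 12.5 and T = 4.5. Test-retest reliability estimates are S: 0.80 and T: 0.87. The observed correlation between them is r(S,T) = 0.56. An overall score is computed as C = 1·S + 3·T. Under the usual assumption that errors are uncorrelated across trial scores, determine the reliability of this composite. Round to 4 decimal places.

0.8958

Var(C) = 12.5² + 3²·4.5² + 2·[3·12.5·4.5·0.56] = 338.5 + 189 = 527.5.
With uncorrelated errors the cross-covariances are all true-score covariance, so they carry over unchanged; only the diagonal terms shrink to ρᵢσᵢ².
True-score variance = [12.5²·0.80 + 3²·4.5²·0.87] + 189 = 283.558 + 189 = 472.558.
Reliability = 472.558 / 527.5 = 0.8958.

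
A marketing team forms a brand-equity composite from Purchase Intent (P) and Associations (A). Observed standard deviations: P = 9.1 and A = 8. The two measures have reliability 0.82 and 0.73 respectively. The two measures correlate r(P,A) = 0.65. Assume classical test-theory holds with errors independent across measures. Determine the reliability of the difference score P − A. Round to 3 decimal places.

Var(P−A) = 9.1² + 8² − 2·9.1·8·0.65 = 146.81 − 94.64 = 52.17.
Under uncorrelated errors the observed covariances equal the true-score covariances, so only the own-variance terms attenuate.
True-score variance = [9.1²·0.82 + 8²·0.73] − 94.64 = 114.624 − 94.64 = 19.9842.
Reliability = 19.9842 / 52.17 = 0.383.

0.383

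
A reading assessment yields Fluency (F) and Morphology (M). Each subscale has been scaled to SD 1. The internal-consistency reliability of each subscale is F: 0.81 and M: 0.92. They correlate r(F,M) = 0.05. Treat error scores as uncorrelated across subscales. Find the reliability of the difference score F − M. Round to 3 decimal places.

Var(F−M) = 1 + 1 − 2·0.05 = 2 − 0.1 = 1.9.
With uncorrelated errors the cross-covariances are all true-score covariance, so they carry over unchanged; only the diagonal terms shrink to ρᵢσᵢ².
True-score variance = [0.81 + 0.92] − 0.1 = 1.73 − 0.1 = 1.63.
Reliability = 1.63 / 1.9 = 0.858.

0.858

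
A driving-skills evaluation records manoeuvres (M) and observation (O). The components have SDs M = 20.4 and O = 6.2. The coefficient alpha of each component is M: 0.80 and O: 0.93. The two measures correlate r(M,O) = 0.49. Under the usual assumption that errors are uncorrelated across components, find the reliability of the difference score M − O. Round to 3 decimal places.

Var(M−O) = 20.4² + 6.2² − 2·20.4·6.2·0.49 = 454.6 − 123.95 = 330.65.
With uncorrelated errors the cross-covariances are all true-score covariance, so they carry over unchanged; only the diagonal terms shrink to ρᵢσᵢ².
True-score variance = [20.4²·0.80 + 6.2²·0.93] − 123.95 = 368.677 − 123.95 = 244.727.
Reliability = 244.727 / 330.65 = 0.740.

0.740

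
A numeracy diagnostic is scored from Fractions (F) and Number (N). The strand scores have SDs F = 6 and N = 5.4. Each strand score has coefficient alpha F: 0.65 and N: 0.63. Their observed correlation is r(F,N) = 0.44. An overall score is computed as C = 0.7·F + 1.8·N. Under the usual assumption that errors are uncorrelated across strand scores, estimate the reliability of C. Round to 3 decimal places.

0.722

Var(C) = 0.7²·6² + 1.8²·5.4² + 2·[1.26·6·5.4·0.44] = 112.118 + 35.9251 = 148.044.
Under uncorrelated errors the observed covariances equal the true-score covariances, so only the own-variance terms attenuate.
True-score variance = [0.7²·6²·0.65 + 1.8²·5.4²·0.63] + 35.9251 = 70.9874 + 35.9251 = 106.913.
Reliability = 106.913 / 148.044 = 0.722.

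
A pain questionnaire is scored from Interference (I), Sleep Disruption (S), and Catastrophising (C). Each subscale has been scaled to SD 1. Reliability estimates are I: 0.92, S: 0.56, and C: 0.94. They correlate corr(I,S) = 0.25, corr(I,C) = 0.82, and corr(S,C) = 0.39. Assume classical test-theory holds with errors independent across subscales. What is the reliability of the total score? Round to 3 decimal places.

0.902

Var(I+S+C) = 3 + 2·[0.25 + 0.82 + 0.39] = 3 + 2.92 = 5.92.
Because errors are independent across components, Cov(Tᵢ,Tⱼ) = Cov(Xᵢ,Xⱼ); the off-diagonal part of the true-score variance is the same as above.
True-score variance = [0.92 + 0.56 + 0.94] + 2.92 = 2.42 + 2.92 = 5.34.
Reliability = 5.34 / 5.92 = 0.902.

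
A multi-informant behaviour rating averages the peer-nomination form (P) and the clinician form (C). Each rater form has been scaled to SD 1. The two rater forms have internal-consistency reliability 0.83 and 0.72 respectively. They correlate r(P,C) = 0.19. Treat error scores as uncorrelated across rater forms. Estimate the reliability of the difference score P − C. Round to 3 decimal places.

0.722

Var(P−C) = 1 + 1 − 2·0.19 = 2 − 0.38 = 1.62.
Because errors are independent across components, Cov(Tᵢ,Tⱼ) = Cov(Xᵢ,Xⱼ); the off-diagonal part of the true-score variance is the same as above.
True-score variance = [0.83 + 0.72] − 0.38 = 1.55 − 0.38 = 1.17.
Reliability = 1.17 / 1.62 = 0.722.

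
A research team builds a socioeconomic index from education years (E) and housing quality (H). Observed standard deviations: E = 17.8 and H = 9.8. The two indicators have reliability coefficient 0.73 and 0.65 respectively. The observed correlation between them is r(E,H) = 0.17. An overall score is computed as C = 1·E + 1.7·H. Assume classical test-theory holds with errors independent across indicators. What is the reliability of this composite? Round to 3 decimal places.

0.737

Var(C) = 17.8² + 1.7²·9.8² + 2·[1.7·17.8·9.8·0.17] = 594.396 + 100.826 = 695.222.
With uncorrelated errors the cross-covariances are all true-score covariance, so they carry over unchanged; only the diagonal terms shrink to ρᵢσᵢ².
True-score variance = [17.8²·0.73 + 1.7²·9.8²·0.65] + 100.826 = 411.704 + 100.826 = 512.531.
Reliability = 512.531 / 695.222 = 0.737.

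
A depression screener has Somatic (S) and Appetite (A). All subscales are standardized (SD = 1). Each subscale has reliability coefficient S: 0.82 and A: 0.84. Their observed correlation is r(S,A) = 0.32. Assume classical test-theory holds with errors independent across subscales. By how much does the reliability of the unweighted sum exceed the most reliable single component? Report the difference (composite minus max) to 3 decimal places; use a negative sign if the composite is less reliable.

Var(sum) = 2 + 0.64 = 2.64; true-score variance = 1.66 + 0.64 = 2.3; composite reliability = 0.8712.
Max component reliability = 0.8400.
Difference = 0.8712 − 0.8400 = 0.031.

0.031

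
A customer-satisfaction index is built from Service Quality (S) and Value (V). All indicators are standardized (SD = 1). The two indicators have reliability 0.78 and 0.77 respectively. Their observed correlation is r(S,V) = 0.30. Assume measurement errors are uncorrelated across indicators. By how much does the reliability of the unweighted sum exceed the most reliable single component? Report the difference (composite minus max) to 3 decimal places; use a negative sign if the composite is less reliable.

0.047

Var(sum) = 2 + 0.6 = 2.6; true-score variance = 1.55 + 0.6 = 2.15; composite reliability = 0.8269.
Max component reliability = 0.7800.
Difference = 0.8269 − 0.7800 = 0.047.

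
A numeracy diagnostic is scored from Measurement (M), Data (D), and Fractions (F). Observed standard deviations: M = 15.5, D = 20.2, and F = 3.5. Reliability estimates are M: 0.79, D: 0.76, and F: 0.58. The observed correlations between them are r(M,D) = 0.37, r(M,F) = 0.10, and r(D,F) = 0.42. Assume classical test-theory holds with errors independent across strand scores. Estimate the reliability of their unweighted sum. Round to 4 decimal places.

Var(M+D+F) = 15.5² + 20.2² + 3.5² + 2·[15.5·20.2·0.37 + 15.5·3.5·0.10 + 20.2·3.5·0.42] = 660.54 + 301.932 = 962.472.
With uncorrelated errors the cross-covariances are all true-score covariance, so they carry over unchanged; only the diagonal terms shrink to ρᵢσᵢ².
True-score variance = [15.5²·0.79 + 20.2²·0.76 + 3.5²·0.58] + 301.932 = 507.013 + 301.932 = 808.945.
Reliability = 808.945 / 962.472 = 0.8405.

0.8405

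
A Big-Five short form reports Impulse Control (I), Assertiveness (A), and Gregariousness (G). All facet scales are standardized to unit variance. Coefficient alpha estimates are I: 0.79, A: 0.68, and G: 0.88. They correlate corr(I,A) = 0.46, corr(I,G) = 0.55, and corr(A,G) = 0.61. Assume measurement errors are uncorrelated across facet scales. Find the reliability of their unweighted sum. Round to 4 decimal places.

0.8958

Var(I+A+G) = 3 + 2·[0.46 + 0.55 + 0.61] = 3 + 3.24 = 6.24.
Because errors are independent across components, Cov(Tᵢ,Tⱼ) = Cov(Xᵢ,Xⱼ); the off-diagonal part of the true-score variance is the same as above.
True-score variance = [0.79 + 0.68 + 0.88] + 3.24 = 2.35 + 3.24 = 5.59.
Reliability = 5.59 / 6.24 = 0.8958.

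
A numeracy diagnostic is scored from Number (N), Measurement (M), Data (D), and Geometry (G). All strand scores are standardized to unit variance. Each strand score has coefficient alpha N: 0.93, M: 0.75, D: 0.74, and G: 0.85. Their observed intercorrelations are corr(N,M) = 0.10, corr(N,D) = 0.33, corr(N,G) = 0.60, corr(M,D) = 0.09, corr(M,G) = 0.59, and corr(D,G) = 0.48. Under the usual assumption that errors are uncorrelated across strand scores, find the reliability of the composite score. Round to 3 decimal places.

0.913

Var(N+M+D+G) = 4 + 2·[0.10 + 0.33 + 0.60 + 0.09 + 0.59 + 0.48] = 4 + 4.38 = 8.38.
Under uncorrelated errors the observed covariances equal the true-score covariances, so only the own-variance terms attenuate.
True-score variance = [0.93 + 0.75 + 0.74 + 0.85] + 4.38 = 3.27 + 4.38 = 7.65.
Reliability = 7.65 / 8.38 = 0.913.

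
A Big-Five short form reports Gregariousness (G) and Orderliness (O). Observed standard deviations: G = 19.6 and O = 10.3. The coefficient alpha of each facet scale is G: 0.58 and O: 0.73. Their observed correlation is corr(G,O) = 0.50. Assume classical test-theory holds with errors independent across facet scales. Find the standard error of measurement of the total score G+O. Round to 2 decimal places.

13.78

Var(total) = 490.25 + 201.88 = 692.13.
True-score variance = 300.259 + 201.88 = 502.139, so reliability = 0.7255.
Error variance = 692.13 − 502.139 = 189.992; SEM = √189.992 = 13.78.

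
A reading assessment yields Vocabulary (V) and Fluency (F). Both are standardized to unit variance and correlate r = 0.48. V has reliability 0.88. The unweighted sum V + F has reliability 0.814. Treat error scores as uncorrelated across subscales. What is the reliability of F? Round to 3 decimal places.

Var(V+F) = 2 + 2·0.48 = 2.960.
True-score variance = ρ_V + ρ_F + 2·0.48, so 0.814 = (0.88 + ρ_F + 0.96) / 2.960.
ρ_F = 0.814·2.960 − 0.88 − 0.96 = 0.569.

0.569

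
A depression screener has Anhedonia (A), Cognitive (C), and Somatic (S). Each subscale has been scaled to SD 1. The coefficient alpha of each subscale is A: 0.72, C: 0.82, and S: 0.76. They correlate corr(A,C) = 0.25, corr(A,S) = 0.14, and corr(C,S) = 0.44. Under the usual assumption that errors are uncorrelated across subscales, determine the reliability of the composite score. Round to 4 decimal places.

0.8498

Var(A+C+S) = 3 + 2·[0.25 + 0.14 + 0.44] = 3 + 1.66 = 4.66.
Under uncorrelated errors the observed covariances equal the true-score covariances, so only the own-variance terms attenuate.
True-score variance = [0.72 + 0.82 + 0.76] + 1.66 = 2.3 + 1.66 = 3.96.
Reliability = 3.96 / 4.66 = 0.8498.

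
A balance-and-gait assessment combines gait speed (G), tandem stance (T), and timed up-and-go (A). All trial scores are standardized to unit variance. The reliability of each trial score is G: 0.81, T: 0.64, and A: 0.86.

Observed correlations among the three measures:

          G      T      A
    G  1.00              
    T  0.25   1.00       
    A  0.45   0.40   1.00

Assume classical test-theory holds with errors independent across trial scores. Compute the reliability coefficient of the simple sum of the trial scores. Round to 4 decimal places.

0.8673

Var(G+T+A) = 3 + 2·[0.25 + 0.45 + 0.40] = 3 + 2.2 = 5.2.
With uncorrelated errors the cross-covariances are all true-score covariance, so they carry over unchanged; only the diagonal terms shrink to ρᵢσᵢ².
True-score variance = [0.81 + 0.64 + 0.86] + 2.2 = 2.31 + 2.2 = 4.51.
Reliability = 4.51 / 5.2 = 0.8673.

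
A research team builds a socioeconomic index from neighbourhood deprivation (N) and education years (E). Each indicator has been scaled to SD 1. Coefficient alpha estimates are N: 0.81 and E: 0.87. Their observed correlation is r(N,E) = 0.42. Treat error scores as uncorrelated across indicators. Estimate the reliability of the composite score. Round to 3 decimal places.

Var(N+E) = 2 + 2·[0.42] = 2 + 0.84 = 2.84.
Under uncorrelated errors the observed covariances equal the true-score covariances, so only the own-variance terms attenuate.
True-score variance = [0.81 + 0.87] + 0.84 = 1.68 + 0.84 = 2.52.
Reliability = 2.52 / 2.84 = 0.887.

0.887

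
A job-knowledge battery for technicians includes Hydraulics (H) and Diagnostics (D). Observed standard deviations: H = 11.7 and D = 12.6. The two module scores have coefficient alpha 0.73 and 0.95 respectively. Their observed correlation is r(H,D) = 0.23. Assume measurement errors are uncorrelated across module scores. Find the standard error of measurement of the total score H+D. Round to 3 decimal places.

Var(total) = 295.65 + 67.8132 = 363.463.
True-score variance = 250.752 + 67.8132 = 318.565, so reliability = 0.8765.
Error variance = 363.463 − 318.565 = 44.8983; SEM = √44.8983 = 6.701.

6.701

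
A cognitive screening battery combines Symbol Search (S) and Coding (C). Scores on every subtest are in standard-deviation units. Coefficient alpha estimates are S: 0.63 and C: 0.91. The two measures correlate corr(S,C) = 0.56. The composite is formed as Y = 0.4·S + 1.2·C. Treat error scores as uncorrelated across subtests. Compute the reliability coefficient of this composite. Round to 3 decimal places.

Var(Y) = 0.4² + 1.2² + 2·[0.48·0.56] = 1.6 + 0.5376 = 2.1376.
Because errors are independent across components, Cov(Tᵢ,Tⱼ) = Cov(Xᵢ,Xⱼ); the off-diagonal part of the true-score variance is the same as above.
True-score variance = [0.4²·0.63 + 1.2²·0.91] + 0.5376 = 1.4112 + 0.5376 = 1.9488.
Reliability = 1.9488 / 2.1376 = 0.912.

0.912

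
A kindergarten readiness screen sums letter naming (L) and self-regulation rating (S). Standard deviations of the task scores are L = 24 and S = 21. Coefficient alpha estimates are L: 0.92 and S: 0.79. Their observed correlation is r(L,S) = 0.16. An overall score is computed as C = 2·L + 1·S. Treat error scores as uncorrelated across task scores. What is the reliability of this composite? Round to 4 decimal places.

0.9097

Var(C) = 2²·24² + 21² + 2·[2·24·21·0.16] = 2745 + 322.56 = 3067.56.
With uncorrelated errors the cross-covariances are all true-score covariance, so they carry over unchanged; only the diagonal terms shrink to ρᵢσᵢ².
True-score variance = [2²·24²·0.92 + 21²·0.79] + 322.56 = 2468.07 + 322.56 = 2790.63.
Reliability = 2790.63 / 3067.56 = 0.9097.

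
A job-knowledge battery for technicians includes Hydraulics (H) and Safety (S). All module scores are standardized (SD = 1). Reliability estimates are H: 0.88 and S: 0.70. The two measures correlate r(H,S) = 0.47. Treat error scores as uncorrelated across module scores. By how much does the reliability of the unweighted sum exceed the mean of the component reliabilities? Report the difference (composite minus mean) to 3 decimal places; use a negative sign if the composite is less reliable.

0.067

Var(sum) = 2 + 0.94 = 2.94; true-score variance = 1.58 + 0.94 = 2.52; composite reliability = 0.8571.
Mean component reliability = 0.7900.
Difference = 0.8571 − 0.7900 = 0.067.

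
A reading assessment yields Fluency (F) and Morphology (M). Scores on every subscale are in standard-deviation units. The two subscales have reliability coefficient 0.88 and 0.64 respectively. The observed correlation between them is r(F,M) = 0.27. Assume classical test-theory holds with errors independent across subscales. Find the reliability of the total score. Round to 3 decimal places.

0.811

Var(F+M) = 2 + 2·[0.27] = 2 + 0.54 = 2.54.
With uncorrelated errors the cross-covariances are all true-score covariance, so they carry over unchanged; only the diagonal terms shrink to ρᵢσᵢ².
True-score variance = [0.88 + 0.64] + 0.54 = 1.52 + 0.54 = 2.06.
Reliability = 2.06 / 2.54 = 0.811.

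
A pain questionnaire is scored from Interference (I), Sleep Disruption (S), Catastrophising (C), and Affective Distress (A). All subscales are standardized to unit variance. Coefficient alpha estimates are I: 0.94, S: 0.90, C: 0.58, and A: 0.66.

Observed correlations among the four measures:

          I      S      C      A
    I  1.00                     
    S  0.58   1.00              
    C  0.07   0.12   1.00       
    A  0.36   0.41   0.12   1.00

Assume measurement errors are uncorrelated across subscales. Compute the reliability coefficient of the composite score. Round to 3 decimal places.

Var(I+S+C+A) = 4 + 2·[0.58 + 0.07 + 0.36 + 0.12 + 0.41 + 0.12] = 4 + 3.32 = 7.32.
Under uncorrelated errors the observed covariances equal the true-score covariances, so only the own-variance terms attenuate.
True-score variance = [0.94 + 0.90 + 0.58 + 0.66] + 3.32 = 3.08 + 3.32 = 6.4.
Reliability = 6.4 / 7.32 = 0.874.

0.874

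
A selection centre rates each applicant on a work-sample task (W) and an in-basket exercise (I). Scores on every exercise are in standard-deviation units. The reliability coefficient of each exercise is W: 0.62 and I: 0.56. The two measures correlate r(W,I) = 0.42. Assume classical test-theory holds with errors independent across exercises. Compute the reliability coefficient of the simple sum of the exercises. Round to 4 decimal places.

Var(W+I) = 2 + 2·[0.42] = 2 + 0.84 = 2.84.
Because errors are independent across components, Cov(Tᵢ,Tⱼ) = Cov(Xᵢ,Xⱼ); the off-diagonal part of the true-score variance is the same as above.
True-score variance = [0.62 + 0.56] + 0.84 = 1.18 + 0.84 = 2.02.
Reliability = 2.02 / 2.84 = 0.7113.

0.7113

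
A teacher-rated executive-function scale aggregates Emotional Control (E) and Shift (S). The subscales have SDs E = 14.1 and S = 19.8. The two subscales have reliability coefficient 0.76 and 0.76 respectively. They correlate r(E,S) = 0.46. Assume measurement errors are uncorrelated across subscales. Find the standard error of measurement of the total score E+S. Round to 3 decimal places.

11.908

Var(total) = 590.85 + 256.846 = 847.696.
True-score variance = 449.046 + 256.846 = 705.892, so reliability = 0.8327.
Error variance = 847.696 − 705.892 = 141.804; SEM = √141.804 = 11.908.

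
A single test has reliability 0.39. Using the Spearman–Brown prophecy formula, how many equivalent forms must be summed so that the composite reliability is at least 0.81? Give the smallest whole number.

k ≥ ρ*(1−ρ₁)/(ρ₁(1−ρ*)) = 0.81·0.61 / (0.39·0.19) = 6.668.
Smallest integer k = 7.

7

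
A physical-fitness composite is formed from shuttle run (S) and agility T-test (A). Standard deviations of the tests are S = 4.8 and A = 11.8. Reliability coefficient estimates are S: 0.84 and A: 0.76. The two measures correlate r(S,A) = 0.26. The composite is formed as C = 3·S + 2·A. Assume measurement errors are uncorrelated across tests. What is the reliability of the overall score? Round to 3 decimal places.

Var(C) = 3²·4.8² + 2²·11.8² + 2·[6·4.8·11.8·0.26] = 764.32 + 176.717 = 941.037.
With uncorrelated errors the cross-covariances are all true-score covariance, so they carry over unchanged; only the diagonal terms shrink to ρᵢσᵢ².
True-score variance = [3²·4.8²·0.84 + 2²·11.8²·0.76] + 176.717 = 597.472 + 176.717 = 774.189.
Reliability = 774.189 / 941.037 = 0.823.

0.823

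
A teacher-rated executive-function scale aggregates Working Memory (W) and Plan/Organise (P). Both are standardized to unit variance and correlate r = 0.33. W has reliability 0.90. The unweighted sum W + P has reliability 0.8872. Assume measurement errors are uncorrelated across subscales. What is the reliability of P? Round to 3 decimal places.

0.800

Var(W+P) = 2 + 2·0.33 = 2.660.
True-score variance = ρ_W + ρ_P + 2·0.33, so 0.8872 = (0.90 + ρ_P + 0.66) / 2.660.
ρ_P = 0.8872·2.660 − 0.90 − 0.66 = 0.800.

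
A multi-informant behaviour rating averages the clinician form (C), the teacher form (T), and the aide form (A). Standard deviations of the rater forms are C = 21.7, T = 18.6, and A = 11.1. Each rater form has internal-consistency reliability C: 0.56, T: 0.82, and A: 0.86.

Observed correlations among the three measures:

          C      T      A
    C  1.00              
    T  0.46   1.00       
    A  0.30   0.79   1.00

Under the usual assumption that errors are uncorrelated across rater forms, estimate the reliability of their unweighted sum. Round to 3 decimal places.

Var(C+T+A) = 21.7² + 18.6² + 11.1² + 2·[21.7·18.6·0.46 + 21.7·11.1·0.30 + 18.6·11.1·0.79] = 940.06 + 842.059 = 1782.12.
Because errors are independent across components, Cov(Tᵢ,Tⱼ) = Cov(Xᵢ,Xⱼ); the off-diagonal part of the true-score variance is the same as above.
True-score variance = [21.7²·0.56 + 18.6²·0.82 + 11.1²·0.86] + 842.059 = 653.346 + 842.059 = 1495.41.
Reliability = 1495.41 / 1782.12 = 0.839.

0.839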